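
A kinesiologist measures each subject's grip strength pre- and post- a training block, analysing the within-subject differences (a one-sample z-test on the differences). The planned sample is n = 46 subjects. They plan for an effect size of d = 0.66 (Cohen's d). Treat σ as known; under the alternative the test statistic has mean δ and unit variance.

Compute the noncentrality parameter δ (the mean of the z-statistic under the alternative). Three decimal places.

δ ≈ 4.476

δ = d·√n = 0.66 × √46 = 4.4763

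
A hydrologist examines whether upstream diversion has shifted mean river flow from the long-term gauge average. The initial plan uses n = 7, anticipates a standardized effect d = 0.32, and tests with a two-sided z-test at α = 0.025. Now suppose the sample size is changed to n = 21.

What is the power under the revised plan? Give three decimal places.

Power ≈ 0.219

With n = 21: δ = d·√n = 0.32 × √21 = 1.4664. Critical value z_{0.0125} = 2.241.
Revised power = Φ(δ − 2.241) + Φ(−δ − 2.241) = Φ(-0.775) + Φ(-3.708) = 0.2192 + 0.0001 = 0.2193.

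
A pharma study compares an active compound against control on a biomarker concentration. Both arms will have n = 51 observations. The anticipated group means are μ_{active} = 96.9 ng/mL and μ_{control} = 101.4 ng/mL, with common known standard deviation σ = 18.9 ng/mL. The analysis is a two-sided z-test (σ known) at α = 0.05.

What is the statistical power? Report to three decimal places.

Standardized effect: d = |μ_{active} − μ_{control}| / σ = |96.9 − 101.4| / 18.9 = 0.2381
Noncentrality parameter: δ = d·√(n/2) = 0.2381 × √(51/2) = 1.2023
Two-sided α = 0.05 → critical value z_{0.025} = 1.960.
Power = Φ(δ − 1.960) + Φ(−δ − 1.960) = Φ(-0.758) + Φ(-3.162) = 0.2243 + 0.0008 = 0.2251.

Power ≈ 0.225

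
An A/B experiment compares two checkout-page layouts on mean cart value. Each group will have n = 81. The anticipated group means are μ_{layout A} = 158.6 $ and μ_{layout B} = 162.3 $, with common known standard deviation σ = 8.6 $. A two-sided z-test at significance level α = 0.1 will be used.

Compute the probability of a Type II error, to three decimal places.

Standardized effect: d = |μ_{layout A} − μ_{layout B}| / σ = |158.6 − 162.3| / 8.6 = 0.4302
Noncentrality parameter: δ = d·√(n/2) = 0.4302 × √(81/2) = 2.7380
Two-sided α = 0.1 → critical value z_{0.05} = 1.645.
Power = Φ(δ − 1.645) + Φ(−δ − 1.645) = Φ(1.093) + Φ(-4.383) = 0.8628 + 0.0000 = 0.8628.
Type II error: β = 1 − power = 1 − 0.8628 = 0.1372.

β ≈ 0.137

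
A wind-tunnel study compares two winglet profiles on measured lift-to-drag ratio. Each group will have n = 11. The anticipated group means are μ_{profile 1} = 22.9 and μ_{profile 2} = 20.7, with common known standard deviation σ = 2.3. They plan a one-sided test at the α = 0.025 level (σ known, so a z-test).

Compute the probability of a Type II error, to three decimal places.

Standardized effect: d = |μ_{profile 1} − μ_{profile 2}| / σ = |22.9 − 20.7| / 2.3 = 0.9565
Noncentrality parameter: δ = d·√(n/2) = 0.9565 × √(11/2) = 2.2432
Critical value for a one-sided test at α = 0.025: z_α = 1.960.
Power = P(Z > 1.960 − δ) = Φ(0.283) = 0.6115.
Type II error: β = 1 − power = 1 − 0.6115 = 0.3885.

β ≈ 0.388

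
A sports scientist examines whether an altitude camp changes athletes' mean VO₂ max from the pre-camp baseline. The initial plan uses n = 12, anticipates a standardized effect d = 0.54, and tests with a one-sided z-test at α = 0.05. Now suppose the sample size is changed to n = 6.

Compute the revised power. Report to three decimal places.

With n = 6: δ = d·√n = 0.54 × √6 = 1.3227. Critical value z_{0.05} = 1.645.
Revised power = Φ(δ − 1.645) = Φ(-0.322) = 0.3737.

Power ≈ 0.374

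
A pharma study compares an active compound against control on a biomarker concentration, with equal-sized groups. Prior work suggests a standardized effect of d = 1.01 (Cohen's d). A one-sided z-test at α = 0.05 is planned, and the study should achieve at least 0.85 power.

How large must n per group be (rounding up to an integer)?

n = 15 per group

For power 0.85 need Φ(δ − z_{0.05}) = 0.85, so δ = z_{0.05} + z_{0.15} = 1.645 + 1.036 = 2.681.
δ = d·√(n/2) ⇒ n = 2(δ/d)² = 2 × (2.681 / 1.01)² = 14.10.
Round up to the next whole unit.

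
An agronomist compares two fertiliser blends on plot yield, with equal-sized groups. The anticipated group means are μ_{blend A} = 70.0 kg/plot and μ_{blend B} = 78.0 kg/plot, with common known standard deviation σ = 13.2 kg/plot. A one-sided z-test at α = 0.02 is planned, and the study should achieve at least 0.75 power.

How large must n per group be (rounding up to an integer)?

n = 41 per group

Standardized effect: d = |μ_{blend A} − μ_{blend B}| / σ = |70.0 − 78.0| / 13.2 = 0.6061
Set Φ(δ − 2.054) = 0.75; then δ − 2.054 = Φ⁻¹(0.75) = 0.674, giving δ = 2.728.
δ = d·√(n/2) ⇒ n = 2(δ/d)² = 2 × (2.728 / 0.6061)² = 40.53.
Rounding up, n = 41 per group.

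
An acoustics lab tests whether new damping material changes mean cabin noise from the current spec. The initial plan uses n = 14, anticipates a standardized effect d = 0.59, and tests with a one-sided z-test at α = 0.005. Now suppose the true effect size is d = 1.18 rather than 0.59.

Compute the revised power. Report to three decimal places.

Power ≈ 0.967

With d = 1.18: δ = d·√n = 1.18 × √14 = 4.4152. Critical value z_{0.005} = 2.576.
Revised power = Φ(δ − 2.576) = Φ(1.839) = 0.9671.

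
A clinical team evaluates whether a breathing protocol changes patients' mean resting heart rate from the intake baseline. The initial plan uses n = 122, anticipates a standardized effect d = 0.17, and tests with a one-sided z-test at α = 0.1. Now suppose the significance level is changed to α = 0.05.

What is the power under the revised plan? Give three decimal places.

δ = d·√n = 0.17 × √122 = 1.8777 (unchanged). New critical value: z_{0.05} = 1.645.
Revised power = P(Z > 1.645 − δ) = Φ(0.233) = 0.5921.

Power ≈ 0.592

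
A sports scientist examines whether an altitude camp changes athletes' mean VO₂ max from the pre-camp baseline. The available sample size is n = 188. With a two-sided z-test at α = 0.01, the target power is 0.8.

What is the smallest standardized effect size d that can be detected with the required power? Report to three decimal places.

Required noncentrality: δ = z_{0.005} + z_{0.20} = 2.576 + 0.842 = 3.417.
(Lower-tail contribution to power is negligible for δ > 0.)
δ = d·√n ⇒ d = δ/√n = 3.417/√188 = 0.2492.

d ≈ 0.249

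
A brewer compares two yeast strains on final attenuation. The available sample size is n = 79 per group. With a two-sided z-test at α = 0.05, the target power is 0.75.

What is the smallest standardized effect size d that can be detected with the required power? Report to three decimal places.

Need Φ(δ − 1.960) = 0.75, so δ = 1.960 + 0.674 = 2.634.
(The second rejection-region term Φ(−δ − z_{α/2}) is negligible and dropped.)
δ = d·√(n/2) ⇒ d = δ/√(n/2) = 2.634/√(79/2) = 0.4192.

d ≈ 0.419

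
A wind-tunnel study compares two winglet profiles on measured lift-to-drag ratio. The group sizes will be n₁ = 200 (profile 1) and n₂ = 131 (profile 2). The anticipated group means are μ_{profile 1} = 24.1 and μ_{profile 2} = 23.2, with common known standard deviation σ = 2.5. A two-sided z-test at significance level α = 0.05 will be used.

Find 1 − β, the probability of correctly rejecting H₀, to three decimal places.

Power ≈ 0.893

Standardized effect: d = |μ_{profile 1} − μ_{profile 2}| / σ = |24.1 − 23.2| / 2.5 = 0.3600
Noncentrality parameter: λ = d / √(1/n₁ + 1/n₂) = 0.3600 / √(1/200 + 1/131) = 3.2029
Critical value for a two-sided test at α = 0.05: z_{α/2} = 1.960.
Power = Φ(λ − 1.960) + Φ(−λ − 1.960) = Φ(1.243) + Φ(-5.163) = 0.8930 + 0.0000 = 0.8930.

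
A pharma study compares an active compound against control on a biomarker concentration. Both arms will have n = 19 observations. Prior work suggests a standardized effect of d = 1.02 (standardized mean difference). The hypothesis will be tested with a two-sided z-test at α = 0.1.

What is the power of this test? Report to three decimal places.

Power ≈ 0.933

Noncentrality parameter: δ = d·√(n/2) = 1.02 × √(19/2) = 3.1439
Critical value for a two-sided test at α = 0.1: z_{α/2} = 1.645.
Power = Φ(δ − 1.645) + Φ(−δ − 1.645) = Φ(1.499) + Φ(-4.789) = 0.9331 + 0.0000 = 0.9331.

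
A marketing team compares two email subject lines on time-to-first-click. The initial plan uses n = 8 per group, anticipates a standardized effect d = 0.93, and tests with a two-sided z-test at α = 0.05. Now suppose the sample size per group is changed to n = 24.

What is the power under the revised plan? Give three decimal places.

With n = 24 per group: δ = d·√(n/2) = 0.93 × √(24/2) = 3.2216. Critical value z_{0.025} = 1.960.
Revised power = Φ(δ − 1.960) + Φ(−δ − 1.960) = Φ(1.262) + Φ(-5.182) = 0.8965 + 0.0000 = 0.8965.

Power ≈ 0.896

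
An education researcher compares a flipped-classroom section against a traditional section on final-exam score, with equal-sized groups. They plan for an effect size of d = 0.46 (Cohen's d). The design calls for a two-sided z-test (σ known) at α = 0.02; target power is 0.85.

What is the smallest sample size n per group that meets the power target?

Set Φ(δ − 2.326) = 0.85; then δ − 2.326 = Φ⁻¹(0.85) = 1.036, giving δ = 3.363.
(Ignoring the negligible lower-tail rejection probability gives the usual closed-form inversion.)
δ = d·√(n/2) ⇒ n = 2(δ/d)² = 2 × (3.363 / 0.46)² = 106.88.
Rounding up, n = 107 per group.

n = 107 per group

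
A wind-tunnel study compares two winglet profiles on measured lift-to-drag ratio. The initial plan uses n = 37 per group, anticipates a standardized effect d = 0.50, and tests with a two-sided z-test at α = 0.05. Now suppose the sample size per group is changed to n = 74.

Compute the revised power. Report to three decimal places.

With n = 74 per group: δ = d·√(n/2) = 0.50 × √(74/2) = 3.0414. Critical value z_{0.025} = 1.960.
Revised power = Φ(δ − 1.960) + Φ(−δ − 1.960) = Φ(1.081) + Φ(-5.001) = 0.8602 + 0.0000 = 0.8602.

Power ≈ 0.860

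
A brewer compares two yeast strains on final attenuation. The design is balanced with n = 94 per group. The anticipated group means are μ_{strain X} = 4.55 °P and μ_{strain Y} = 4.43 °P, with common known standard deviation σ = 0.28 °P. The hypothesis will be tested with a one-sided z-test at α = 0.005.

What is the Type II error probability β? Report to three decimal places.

Standardized effect: d = |μ_{strain X} − μ_{strain Y}| / σ = |4.55 − 4.43| / 0.28 = 0.4286
Noncentrality parameter: λ = d·√(n/2) = 0.4286 × √(94/2) = 2.9381
One-sided α = 0.005 → critical value z_{0.005} = 2.576.
Power = Φ(λ − 2.576) = Φ(0.362) = 0.6414.
Type II error: β = 1 − power = 1 − 0.6414 = 0.3586.

β ≈ 0.359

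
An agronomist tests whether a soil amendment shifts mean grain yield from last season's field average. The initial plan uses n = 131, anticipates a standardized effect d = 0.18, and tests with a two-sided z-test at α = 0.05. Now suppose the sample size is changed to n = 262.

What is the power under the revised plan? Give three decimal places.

Power ≈ 0.830

With n = 262: δ = d·√n = 0.18 × √262 = 2.9136. Critical value z_{0.025} = 1.960.
Revised power = Φ(δ − 1.960) + Φ(−δ − 1.960) = Φ(0.954) + Φ(-4.874) = 0.8299 + 0.0000 = 0.8299.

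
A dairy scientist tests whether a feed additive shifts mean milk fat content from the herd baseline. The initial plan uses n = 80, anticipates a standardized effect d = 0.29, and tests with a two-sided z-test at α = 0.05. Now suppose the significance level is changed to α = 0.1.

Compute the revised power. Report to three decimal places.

Power ≈ 0.829

δ = d·√n = 0.29 × √80 = 2.5938 (unchanged). New critical value: z_{0.05} = 1.645.
Revised power = Φ(δ − 1.645) + Φ(−δ − 1.645) = Φ(0.949) + Φ(-4.239) = 0.8287 + 0.0000 = 0.8287.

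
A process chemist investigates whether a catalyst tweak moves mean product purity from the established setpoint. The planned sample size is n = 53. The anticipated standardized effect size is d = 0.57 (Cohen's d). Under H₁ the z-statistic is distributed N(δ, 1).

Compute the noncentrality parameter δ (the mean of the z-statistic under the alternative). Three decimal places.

δ ≈ 4.150

The noncentrality parameter scales effect size by the design's sample-size factor: δ = d·√n = 0.57 × √53 = 4.1497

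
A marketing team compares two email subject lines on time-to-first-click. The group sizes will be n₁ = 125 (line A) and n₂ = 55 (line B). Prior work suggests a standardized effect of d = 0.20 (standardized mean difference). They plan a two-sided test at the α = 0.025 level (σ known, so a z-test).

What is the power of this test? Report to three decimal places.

Power ≈ 0.158

Noncentrality parameter: δ = d / √(1/n₁ + 1/n₂) = 0.20 / √(1/125 + 1/55) = 1.2360
Critical value for a two-sided test at α = 0.025: z_{α/2} = 2.241.
Power = Φ(δ − 2.241) + Φ(−δ − 2.241) = Φ(-1.005) + Φ(-3.477) = 0.1574 + 0.0003 = 0.1576.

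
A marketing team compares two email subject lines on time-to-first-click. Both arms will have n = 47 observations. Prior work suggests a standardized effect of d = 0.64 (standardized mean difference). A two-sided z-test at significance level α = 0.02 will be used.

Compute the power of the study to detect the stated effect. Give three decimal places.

Noncentrality parameter: λ = d·√(n/2) = 0.64 × √(47/2) = 3.1025
Two-sided α = 0.02 → critical value z_{0.01} = 2.326.
Power = Φ(λ − 2.326) + Φ(−λ − 2.326) = Φ(0.776) + Φ(-5.429) = 0.7812 + 0.0000 = 0.7812.

Power ≈ 0.781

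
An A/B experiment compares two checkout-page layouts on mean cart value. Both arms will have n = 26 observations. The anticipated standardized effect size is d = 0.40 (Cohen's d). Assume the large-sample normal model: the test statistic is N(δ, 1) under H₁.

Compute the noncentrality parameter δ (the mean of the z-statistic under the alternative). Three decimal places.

δ ≈ 1.442

The noncentrality parameter scales effect size by the design's sample-size factor: δ = d·√(n/2) = 0.40 × √(26/2) = 1.4422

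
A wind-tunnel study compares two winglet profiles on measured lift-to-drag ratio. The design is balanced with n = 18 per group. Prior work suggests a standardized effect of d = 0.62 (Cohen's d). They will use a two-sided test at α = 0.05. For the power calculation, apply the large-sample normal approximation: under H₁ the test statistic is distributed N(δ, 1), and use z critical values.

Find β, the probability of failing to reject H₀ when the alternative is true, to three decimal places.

β ≈ 0.540

Noncentrality parameter: δ = d·√(n/2) = 0.62 × √(18/2) = 1.8600
Two-sided α = 0.05 → critical value z_{0.025} = 1.960.
Power = Φ(δ − 1.960) + Φ(−δ − 1.960) = Φ(-0.100) + Φ(-3.820) = 0.4602 + 0.0001 = 0.4603.
Type II error: β = 1 − power = 1 − 0.4603 = 0.5397.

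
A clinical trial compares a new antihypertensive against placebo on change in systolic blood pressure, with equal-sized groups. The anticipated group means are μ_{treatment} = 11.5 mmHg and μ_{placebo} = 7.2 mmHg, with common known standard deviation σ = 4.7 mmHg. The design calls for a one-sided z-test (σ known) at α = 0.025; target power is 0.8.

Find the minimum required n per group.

Standardized effect: d = |μ_{treatment} − μ_{placebo}| / σ = |11.5 − 7.2| / 4.7 = 0.9149
For power 0.8 need Φ(δ − z_{0.025}) = 0.8, so δ = z_{0.025} + z_{0.20} = 1.960 + 0.842 = 2.802.
δ = d·√(n/2) ⇒ n = 2(δ/d)² = 2 × (2.802 / 0.9149)² = 18.75.
Rounding up, n = 19 per group.

n = 19 per group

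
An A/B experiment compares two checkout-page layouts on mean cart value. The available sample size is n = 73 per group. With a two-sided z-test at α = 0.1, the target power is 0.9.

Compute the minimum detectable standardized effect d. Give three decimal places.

Required noncentrality: δ = z_{0.05} + z_{0.10} = 1.645 + 1.282 = 2.926.
(The second rejection-region term Φ(−δ − z_{α/2}) is negligible and dropped.)
δ = d·√(n/2) ⇒ d = δ/√(n/2) = 2.926/√(73/2) = 0.4844.

d ≈ 0.484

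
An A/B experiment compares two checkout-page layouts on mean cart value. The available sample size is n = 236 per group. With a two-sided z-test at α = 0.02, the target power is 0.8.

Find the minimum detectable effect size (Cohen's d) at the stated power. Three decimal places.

Required noncentrality: δ = z_{0.01} + z_{0.20} = 2.326 + 0.842 = 3.168.
(Lower-tail contribution to power is negligible for δ > 0.)
δ = d·√(n/2) ⇒ d = δ/√(n/2) = 3.168/√(236/2) = 0.2916.

d ≈ 0.292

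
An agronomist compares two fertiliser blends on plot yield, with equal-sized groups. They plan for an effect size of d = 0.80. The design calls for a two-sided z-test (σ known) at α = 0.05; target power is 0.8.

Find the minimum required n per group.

n = 25 per group

For power 0.8 need Φ(δ − z_{0.025}) = 0.8, so δ = z_{0.025} + z_{0.20} = 1.960 + 0.842 = 2.802.
(Ignoring the negligible lower-tail rejection probability gives the usual closed-form inversion.)
δ = d·√(n/2) ⇒ n = 2(δ/d)² = 2 × (2.802 / 0.80)² = 24.53.
Round up to the next whole unit.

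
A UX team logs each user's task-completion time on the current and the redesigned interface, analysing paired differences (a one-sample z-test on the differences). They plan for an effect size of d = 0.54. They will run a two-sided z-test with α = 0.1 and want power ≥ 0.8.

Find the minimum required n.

For power 0.8 need Φ(δ − z_{0.05}) = 0.8, so δ = z_{0.05} + z_{0.20} = 1.645 + 0.842 = 2.486.
(Ignoring the negligible lower-tail rejection probability gives the usual closed-form inversion.)
δ = d·√n ⇒ n = (δ/d)² = (2.486 / 0.54)² = 21.20.
Rounding up, n = 22.

n = 22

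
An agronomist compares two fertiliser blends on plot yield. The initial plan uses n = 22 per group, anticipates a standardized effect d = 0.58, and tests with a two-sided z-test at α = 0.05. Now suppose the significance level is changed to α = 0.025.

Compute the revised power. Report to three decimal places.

δ = d·√(n/2) = 0.58 × √(22/2) = 1.9236 (unchanged). New critical value: z_{0.0125} = 2.241.
Revised power = Φ(δ − 2.241) + Φ(−δ − 2.241) = Φ(-0.318) + Φ(-4.165) = 0.3753 + 0.0000 = 0.3753.

Power ≈ 0.375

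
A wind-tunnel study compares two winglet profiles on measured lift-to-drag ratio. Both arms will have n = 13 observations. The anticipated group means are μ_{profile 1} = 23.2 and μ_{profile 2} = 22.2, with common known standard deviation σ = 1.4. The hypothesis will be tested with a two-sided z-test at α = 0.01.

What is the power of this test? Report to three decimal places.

Power ≈ 0.225

Standardized effect: d = |μ_{profile 1} − μ_{profile 2}| / σ = |23.2 − 22.2| / 1.4 = 0.7143
Noncentrality parameter: δ = d·√(n/2) = 0.7143 × √(13/2) = 1.8211
Critical value for a two-sided test at α = 0.01: z_{α/2} = 2.576.
Power = Φ(δ − 2.576) + Φ(−δ − 2.576) = Φ(-0.755) + Φ(-4.397) = 0.2252 + 0.0000 = 0.2252.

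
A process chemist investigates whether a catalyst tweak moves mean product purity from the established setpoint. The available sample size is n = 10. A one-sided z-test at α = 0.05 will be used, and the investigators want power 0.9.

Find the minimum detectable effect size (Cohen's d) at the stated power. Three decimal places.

Need Φ(δ − 1.645) = 0.9, so δ = 1.645 + 1.282 = 2.926.
δ = d·√n ⇒ d = δ/√n = 2.926/√10 = 0.9254.

d ≈ 0.925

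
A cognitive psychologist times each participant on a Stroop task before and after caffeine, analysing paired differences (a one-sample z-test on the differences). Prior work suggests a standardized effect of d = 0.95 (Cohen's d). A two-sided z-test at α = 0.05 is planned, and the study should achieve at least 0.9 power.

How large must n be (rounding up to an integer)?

n = 12

Set Φ(δ − 1.960) = 0.9; then δ − 1.960 = Φ⁻¹(0.9) = 1.282, giving δ = 3.242.
(Ignoring the negligible lower-tail rejection probability gives the usual closed-form inversion.)
δ = d·√n ⇒ n = (δ/d)² = (3.242 / 0.95)² = 11.64.
Round up to the next whole unit.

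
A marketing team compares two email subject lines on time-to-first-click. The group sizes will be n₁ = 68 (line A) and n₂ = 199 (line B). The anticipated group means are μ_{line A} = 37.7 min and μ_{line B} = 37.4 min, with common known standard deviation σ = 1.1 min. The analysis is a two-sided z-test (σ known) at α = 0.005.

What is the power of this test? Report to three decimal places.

Standardized effect: d = |μ_{line A} − μ_{line B}| / σ = |37.7 − 37.4| / 1.1 = 0.2727
Noncentrality parameter: δ = d / √(1/n₁ + 1/n₂) = 0.2727 / √(1/68 + 1/199) = 1.9416
Two-sided α = 0.005 → critical value z_{0.0025} = 2.807.
Power = Φ(δ − 2.807) + Φ(−δ − 2.807) = Φ(-0.865) + Φ(-4.749) = 0.1934 + 0.0000 = 0.1934.

Power ≈ 0.193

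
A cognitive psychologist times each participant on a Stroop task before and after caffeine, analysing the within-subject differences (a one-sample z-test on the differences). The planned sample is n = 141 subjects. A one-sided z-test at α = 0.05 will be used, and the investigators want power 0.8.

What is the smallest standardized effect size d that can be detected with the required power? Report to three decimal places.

Required noncentrality: δ = z_{0.05} + z_{0.20} = 1.645 + 0.842 = 2.486.
δ = d·√n ⇒ d = δ/√n = 2.486/√141 = 0.2094.

d ≈ 0.209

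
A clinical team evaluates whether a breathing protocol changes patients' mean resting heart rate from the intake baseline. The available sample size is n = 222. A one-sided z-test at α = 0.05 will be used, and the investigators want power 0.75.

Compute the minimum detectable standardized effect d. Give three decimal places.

d ≈ 0.156

Required noncentrality: δ = z_{0.05} + z_{0.25} = 1.645 + 0.674 = 2.319.
δ = d·√n ⇒ d = δ/√n = 2.319/√222 = 0.1557.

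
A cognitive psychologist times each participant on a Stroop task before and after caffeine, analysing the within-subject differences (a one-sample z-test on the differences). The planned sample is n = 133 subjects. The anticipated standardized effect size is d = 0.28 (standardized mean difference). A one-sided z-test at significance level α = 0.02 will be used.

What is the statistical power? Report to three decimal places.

Noncentrality parameter: δ = d·√n = 0.28 × √133 = 3.2291
One-sided α = 0.02 → critical value z_{0.02} = 2.054.
Power = P(Z > 2.054 − δ) = Φ(1.175) = 0.8801.

Power ≈ 0.880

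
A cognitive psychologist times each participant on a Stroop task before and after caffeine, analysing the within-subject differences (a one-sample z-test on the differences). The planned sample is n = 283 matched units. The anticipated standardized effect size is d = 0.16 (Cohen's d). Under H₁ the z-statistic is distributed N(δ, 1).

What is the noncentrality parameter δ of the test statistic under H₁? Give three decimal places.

δ = d·√n = 0.16 × √283 = 2.6916

δ ≈ 2.692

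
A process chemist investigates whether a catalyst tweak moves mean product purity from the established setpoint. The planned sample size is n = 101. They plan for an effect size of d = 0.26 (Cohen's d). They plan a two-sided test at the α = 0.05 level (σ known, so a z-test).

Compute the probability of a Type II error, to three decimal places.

Noncentrality parameter: δ = d·√n = 0.26 × √101 = 2.6130
Critical value for a two-sided test at α = 0.05: z_{α/2} = 1.960.
Power = Φ(δ − 1.960) + Φ(−δ − 1.960) = Φ(0.653) + Φ(-4.573) = 0.7431 + 0.0000 = 0.7431.
Type II error: β = 1 − power = 1 − 0.7431 = 0.2569.

β ≈ 0.257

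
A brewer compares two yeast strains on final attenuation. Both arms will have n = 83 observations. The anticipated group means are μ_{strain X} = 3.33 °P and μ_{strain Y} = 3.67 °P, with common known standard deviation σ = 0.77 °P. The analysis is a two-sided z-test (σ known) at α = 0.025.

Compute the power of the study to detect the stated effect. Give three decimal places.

Power ≈ 0.727

Standardized effect: d = |μ_{strain X} − μ_{strain Y}| / σ = |3.33 − 3.67| / 0.77 = 0.4416
Noncentrality parameter: δ = d·√(n/2) = 0.4416 × √(83/2) = 2.8445
Two-sided α = 0.025 → critical value z_{0.0125} = 2.241.
Power = Φ(δ − 2.241) + Φ(−δ − 2.241) = Φ(0.603) + Φ(-5.086) = 0.7268 + 0.0000 = 0.7268.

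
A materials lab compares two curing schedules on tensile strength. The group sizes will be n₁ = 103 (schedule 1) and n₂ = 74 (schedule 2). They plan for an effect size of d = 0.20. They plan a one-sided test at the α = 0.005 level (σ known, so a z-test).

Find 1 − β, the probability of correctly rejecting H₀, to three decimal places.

Noncentrality parameter: δ = d / √(1/n₁ + 1/n₂) = 0.20 / √(1/103 + 1/74) = 1.3124
One-sided α = 0.005 → critical value z_{0.005} = 2.576.
Power = Φ(δ − 2.576) = Φ(-1.263) = 0.1032.

Power ≈ 0.103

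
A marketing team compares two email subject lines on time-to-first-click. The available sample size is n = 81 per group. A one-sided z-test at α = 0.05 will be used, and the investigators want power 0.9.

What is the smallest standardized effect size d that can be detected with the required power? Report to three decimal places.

d ≈ 0.460

Required noncentrality: δ = z_{0.05} + z_{0.10} = 1.645 + 1.282 = 2.926.
δ = d·√(n/2) ⇒ d = δ/√(n/2) = 2.926/√(81/2) = 0.4598.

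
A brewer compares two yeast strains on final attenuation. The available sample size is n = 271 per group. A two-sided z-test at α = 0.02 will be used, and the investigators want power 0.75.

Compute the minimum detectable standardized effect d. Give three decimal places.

d ≈ 0.258

Need Φ(δ − 2.326) = 0.75, so δ = 2.326 + 0.674 = 3.001.
(The second rejection-region term Φ(−δ − z_{α/2}) is negligible and dropped.)
δ = d·√(n/2) ⇒ d = δ/√(n/2) = 3.001/√(271/2) = 0.2578.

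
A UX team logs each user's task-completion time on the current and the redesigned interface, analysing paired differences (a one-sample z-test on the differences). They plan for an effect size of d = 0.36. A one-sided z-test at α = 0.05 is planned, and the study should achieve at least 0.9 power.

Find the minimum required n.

n = 67

Set Φ(δ − 1.645) = 0.9; then δ − 1.645 = Φ⁻¹(0.9) = 1.282, giving δ = 2.926.
δ = d·√n ⇒ n = (δ/d)² = (2.926 / 0.36)² = 66.08.
Round up to the next whole unit.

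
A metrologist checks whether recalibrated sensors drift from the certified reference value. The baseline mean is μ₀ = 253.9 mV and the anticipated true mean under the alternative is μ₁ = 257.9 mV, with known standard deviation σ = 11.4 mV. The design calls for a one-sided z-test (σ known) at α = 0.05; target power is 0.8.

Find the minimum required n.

Standardized effect: d = |μ₁ − μ₀| / σ = |257.9 − 253.9| / 11.4 = 0.3509
Set Φ(δ − 1.645) = 0.8; then δ − 1.645 = Φ⁻¹(0.8) = 0.842, giving δ = 2.486.
δ = d·√n ⇒ n = (δ/d)² = (2.486 / 0.3509)² = 50.22.
Rounding up, n = 51.

n = 51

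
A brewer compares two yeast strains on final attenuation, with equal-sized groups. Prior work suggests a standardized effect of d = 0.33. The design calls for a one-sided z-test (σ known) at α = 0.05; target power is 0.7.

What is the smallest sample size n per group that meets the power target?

n = 87 per group

Set Φ(δ − 1.645) = 0.7; then δ − 1.645 = Φ⁻¹(0.7) = 0.524, giving δ = 2.169.
δ = d·√(n/2) ⇒ n = 2(δ/d)² = 2 × (2.169 / 0.33)² = 86.42.
Round up to the next whole unit.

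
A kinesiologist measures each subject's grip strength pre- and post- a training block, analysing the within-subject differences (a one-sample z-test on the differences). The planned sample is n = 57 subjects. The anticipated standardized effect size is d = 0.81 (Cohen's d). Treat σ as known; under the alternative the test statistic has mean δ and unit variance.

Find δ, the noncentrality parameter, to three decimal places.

The noncentrality parameter scales effect size by the design's sample-size factor: δ = d·√n = 0.81 × √57 = 6.1154

δ ≈ 6.115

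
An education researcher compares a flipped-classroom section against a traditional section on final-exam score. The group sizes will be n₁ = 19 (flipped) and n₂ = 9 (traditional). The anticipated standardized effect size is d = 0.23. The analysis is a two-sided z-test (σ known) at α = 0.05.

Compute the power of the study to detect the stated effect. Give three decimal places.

Power ≈ 0.088

Noncentrality parameter: δ = d / √(1/n₁ + 1/n₂) = 0.23 / √(1/19 + 1/9) = 0.5684
Two-sided α = 0.05 → critical value z_{0.025} = 1.960.
Power = Φ(δ − 1.960) + Φ(−δ − 1.960) = Φ(-1.392) + Φ(-2.528) = 0.0820 + 0.0057 = 0.0878.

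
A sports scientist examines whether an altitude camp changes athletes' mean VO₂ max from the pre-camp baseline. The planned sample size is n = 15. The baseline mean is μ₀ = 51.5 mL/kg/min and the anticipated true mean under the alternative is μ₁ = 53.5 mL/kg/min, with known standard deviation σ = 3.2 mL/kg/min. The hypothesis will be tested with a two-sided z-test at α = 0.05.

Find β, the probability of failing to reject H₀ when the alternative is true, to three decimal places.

β ≈ 0.323

Standardized effect: d = |μ₁ − μ₀| / σ = |53.5 − 51.5| / 3.2 = 0.6250
Noncentrality parameter: δ = d·√n = 0.6250 × √15 = 2.4206
Two-sided α = 0.05 → critical value z_{0.025} = 1.960.
Power = Φ(δ − 1.960) + Φ(−δ − 1.960) = Φ(0.461) + Φ(-4.381) = 0.6775 + 0.0000 = 0.6775.
Type II error: β = 1 − power = 1 − 0.6775 = 0.3225.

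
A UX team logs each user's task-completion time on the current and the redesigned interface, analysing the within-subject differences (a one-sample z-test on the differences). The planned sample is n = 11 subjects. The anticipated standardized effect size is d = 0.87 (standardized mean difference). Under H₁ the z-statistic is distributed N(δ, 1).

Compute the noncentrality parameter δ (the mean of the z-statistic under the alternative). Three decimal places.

δ ≈ 2.885

δ = d·√n = 0.87 × √11 = 2.8855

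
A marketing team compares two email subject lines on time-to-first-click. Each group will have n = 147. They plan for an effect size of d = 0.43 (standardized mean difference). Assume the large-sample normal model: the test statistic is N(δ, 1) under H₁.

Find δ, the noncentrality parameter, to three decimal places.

δ ≈ 3.686

δ = d·√(n/2) = 0.43 × √(147/2) = 3.6865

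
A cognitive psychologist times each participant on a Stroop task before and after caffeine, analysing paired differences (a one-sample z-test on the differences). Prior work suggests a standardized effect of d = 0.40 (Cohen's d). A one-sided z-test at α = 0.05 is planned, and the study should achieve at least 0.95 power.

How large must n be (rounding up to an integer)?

For power 0.95 need Φ(δ − z_{0.05}) = 0.95, so δ = z_{0.05} + z_{0.05} = 1.645 + 1.645 = 3.290.
δ = d·√n ⇒ n = (δ/d)² = (3.290 / 0.40)² = 67.64.
Round up to the next whole unit.

n = 68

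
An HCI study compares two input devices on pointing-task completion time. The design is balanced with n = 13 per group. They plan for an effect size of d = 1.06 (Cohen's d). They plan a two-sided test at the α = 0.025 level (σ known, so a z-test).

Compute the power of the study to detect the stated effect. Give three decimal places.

Noncentrality parameter: δ = d·√(n/2) = 1.06 × √(13/2) = 2.7025
Two-sided α = 0.025 → critical value z_{0.0125} = 2.241.
Power = Φ(δ − 2.241) + Φ(−δ − 2.241) = Φ(0.461) + Φ(-4.944) = 0.6776 + 0.0000 = 0.6776.

Power ≈ 0.678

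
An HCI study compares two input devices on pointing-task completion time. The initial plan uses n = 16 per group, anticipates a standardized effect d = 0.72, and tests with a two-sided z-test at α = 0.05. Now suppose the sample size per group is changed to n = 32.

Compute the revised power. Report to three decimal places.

With n = 32 per group: δ = d·√(n/2) = 0.72 × √(32/2) = 2.8800. Critical value z_{0.025} = 1.960.
Revised power = Φ(δ − 1.960) + Φ(−δ − 1.960) = Φ(0.920) + Φ(-4.840) = 0.8212 + 0.0000 = 0.8212.

Power ≈ 0.821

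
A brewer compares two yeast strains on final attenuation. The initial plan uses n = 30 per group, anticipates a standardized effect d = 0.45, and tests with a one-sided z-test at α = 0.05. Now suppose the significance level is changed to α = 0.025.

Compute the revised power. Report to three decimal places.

Power ≈ 0.414

δ = d·√(n/2) = 0.45 × √(30/2) = 1.7428 (unchanged). New critical value: z_{0.025} = 1.960.
Revised power = P(Z > 1.960 − δ) = Φ(-0.217) = 0.4141.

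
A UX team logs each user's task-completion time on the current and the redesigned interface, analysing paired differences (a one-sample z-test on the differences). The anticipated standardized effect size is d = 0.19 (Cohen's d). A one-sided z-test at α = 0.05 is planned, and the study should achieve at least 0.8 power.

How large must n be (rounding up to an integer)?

Set Φ(δ − 1.645) = 0.8; then δ − 1.645 = Φ⁻¹(0.8) = 0.842, giving δ = 2.486.
δ = d·√n ⇒ n = (δ/d)² = (2.486 / 0.19)² = 171.26.
Rounding up, n = 172.

n = 172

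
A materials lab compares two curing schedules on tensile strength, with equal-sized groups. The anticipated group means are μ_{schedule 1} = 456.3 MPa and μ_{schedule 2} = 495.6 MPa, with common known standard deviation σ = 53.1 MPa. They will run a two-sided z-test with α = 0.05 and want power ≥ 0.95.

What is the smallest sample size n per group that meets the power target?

n = 48 per group

Standardized effect: d = |μ_{schedule 1} − μ_{schedule 2}| / σ = |456.3 − 495.6| / 53.1 = 0.7401
For power 0.95 need Φ(δ − z_{0.025}) = 0.95, so δ = z_{0.025} + z_{0.05} = 1.960 + 1.645 = 3.605.
(For δ > 0 the lower-tail rejection region contributes negligibly to power, so the one-term inversion is standard.)
δ = d·√(n/2) ⇒ n = 2(δ/d)² = 2 × (3.605 / 0.7401)² = 47.45.
Round up to the next whole unit.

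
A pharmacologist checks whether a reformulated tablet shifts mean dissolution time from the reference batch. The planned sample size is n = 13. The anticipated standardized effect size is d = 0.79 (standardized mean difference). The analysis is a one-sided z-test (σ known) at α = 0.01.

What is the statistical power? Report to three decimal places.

Power ≈ 0.699

Noncentrality parameter: δ = d·√n = 0.79 × √13 = 2.8484
Critical value for a one-sided test at α = 0.01: z_α = 2.326.
Power = Φ(δ − 2.326) = Φ(0.522) = 0.6992.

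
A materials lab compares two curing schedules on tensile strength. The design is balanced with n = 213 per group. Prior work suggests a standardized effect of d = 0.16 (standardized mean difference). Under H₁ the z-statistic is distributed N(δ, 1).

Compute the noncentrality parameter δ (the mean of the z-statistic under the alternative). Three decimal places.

δ ≈ 1.651

δ = d·√(n/2) = 0.16 × √(213/2) = 1.6512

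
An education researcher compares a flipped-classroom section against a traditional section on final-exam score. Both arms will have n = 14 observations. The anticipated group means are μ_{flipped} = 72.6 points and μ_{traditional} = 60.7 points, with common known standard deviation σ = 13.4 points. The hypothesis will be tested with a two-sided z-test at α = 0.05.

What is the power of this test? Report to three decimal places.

Power ≈ 0.652

Standardized effect: d = |μ_{flipped} − μ_{traditional}| / σ = |72.6 − 60.7| / 13.4 = 0.8881
Noncentrality parameter: δ = d·√(n/2) = 0.8881 × √(14/2) = 2.3496
Critical value for a two-sided test at α = 0.05: z_{α/2} = 1.960.
Power = Φ(δ − 1.960) + Φ(−δ − 1.960) = Φ(0.390) + Φ(-4.310) = 0.6516 + 0.0000 = 0.6516.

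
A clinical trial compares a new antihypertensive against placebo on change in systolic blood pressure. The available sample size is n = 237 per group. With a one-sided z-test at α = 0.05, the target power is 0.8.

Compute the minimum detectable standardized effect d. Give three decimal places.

Need Φ(δ − 1.645) = 0.8, so δ = 1.645 + 0.842 = 2.486.
δ = d·√(n/2) ⇒ d = δ/√(n/2) = 2.486/√(237/2) = 0.2284.

d ≈ 0.228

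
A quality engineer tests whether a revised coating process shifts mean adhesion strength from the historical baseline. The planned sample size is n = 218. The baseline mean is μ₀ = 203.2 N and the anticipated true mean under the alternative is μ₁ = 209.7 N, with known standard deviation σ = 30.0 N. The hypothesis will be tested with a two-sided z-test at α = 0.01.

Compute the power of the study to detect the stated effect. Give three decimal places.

Standardized effect: d = |μ₁ − μ₀| / σ = |209.7 − 203.2| / 30.0 = 0.2167
Noncentrality parameter: δ = d·√n = 0.2167 × √218 = 3.1990
Two-sided α = 0.01 → critical value z_{0.005} = 2.576.
Power = Φ(δ − 2.576) + Φ(−δ − 2.576) = Φ(0.623) + Φ(-5.775) = 0.7334 + 0.0000 = 0.7334.

Power ≈ 0.733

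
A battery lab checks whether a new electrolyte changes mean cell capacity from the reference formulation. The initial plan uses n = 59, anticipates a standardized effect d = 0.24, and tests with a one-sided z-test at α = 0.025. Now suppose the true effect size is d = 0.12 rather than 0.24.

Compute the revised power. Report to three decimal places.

Power ≈ 0.150

With d = 0.12: δ = d·√n = 0.12 × √59 = 0.9217. Critical value z_{0.025} = 1.960.
Revised power = Φ(δ − 1.960) = Φ(-1.038) = 0.1496.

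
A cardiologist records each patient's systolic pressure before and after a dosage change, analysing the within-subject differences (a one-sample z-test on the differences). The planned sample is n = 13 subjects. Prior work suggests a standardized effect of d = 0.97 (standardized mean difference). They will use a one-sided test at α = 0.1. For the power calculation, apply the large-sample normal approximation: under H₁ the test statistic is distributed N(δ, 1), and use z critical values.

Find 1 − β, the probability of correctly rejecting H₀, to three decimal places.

Noncentrality parameter: δ = d·√n = 0.97 × √13 = 3.4974
Critical value for a one-sided test at α = 0.1: z_α = 1.282.
Power = P(Z > 1.282 − δ) = Φ(2.216) = 0.9866.

Power ≈ 0.987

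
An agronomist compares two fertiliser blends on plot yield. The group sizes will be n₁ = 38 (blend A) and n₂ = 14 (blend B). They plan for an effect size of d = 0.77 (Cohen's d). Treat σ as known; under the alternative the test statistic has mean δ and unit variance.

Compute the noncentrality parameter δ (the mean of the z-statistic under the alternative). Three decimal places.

δ ≈ 2.463

The noncentrality parameter scales effect size by the design's sample-size factor: δ = d / √(1/n₁ + 1/n₂) = 0.77 / √(1/38 + 1/14) = 2.4629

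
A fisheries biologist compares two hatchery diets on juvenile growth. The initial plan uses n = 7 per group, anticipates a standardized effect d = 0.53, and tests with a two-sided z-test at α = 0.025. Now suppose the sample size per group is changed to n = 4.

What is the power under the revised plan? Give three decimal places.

With n = 4 per group: δ = d·√(n/2) = 0.53 × √(4/2) = 0.7495. Critical value z_{0.0125} = 2.241.
Revised power = Φ(δ − 2.241) + Φ(−δ − 2.241) = Φ(-1.492) + Φ(-2.991) = 0.0679 + 0.0014 = 0.0693.

Power ≈ 0.069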